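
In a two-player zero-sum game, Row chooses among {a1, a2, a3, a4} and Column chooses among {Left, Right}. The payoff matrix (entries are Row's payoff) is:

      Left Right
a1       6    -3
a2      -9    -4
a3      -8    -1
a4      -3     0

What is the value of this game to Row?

-3/4

Row minima: a1 → -3, a2 → -9, a3 → -8, a4 → -3; maximin = -3.
Column maxima: Left → 6, Right → 0; minimax = 0.
-3 ≠ 0, so there is no saddle point; optimal play is mixed.
a2 is strictly dominated by a1, so Row never plays it.
a3 is strictly dominated by a4, so Row never plays it.
On the remaining 2×2 (a1, a4 vs Left, Right):
Let Row play a1 with probability p. Expected payoff against Left: 6p + (-3)(1−p) = 9p − 3; against Right: (-3)p + 0(1−p) = −3p.
Setting these equal: 9p − 3 = −3p ⇒ 12p = 3 ⇒ p = 1/4, and the value is (9)·(1/4) − 3 = -3/4.
For Column: with q = P(Left), equating a1's and a4's payoffs gives 9q − 3 = −3q ⇒ q = 1/4.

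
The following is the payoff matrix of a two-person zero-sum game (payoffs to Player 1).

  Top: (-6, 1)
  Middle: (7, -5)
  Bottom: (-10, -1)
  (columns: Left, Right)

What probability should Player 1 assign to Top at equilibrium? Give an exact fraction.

12/19

Row minima: Top → -6, Middle → -5, Bottom → -10; maximin = -5.
Column maxima: Left → 7, Right → 1; minimax = 1.
-5 ≠ 1, so there is no saddle point; optimal play is mixed.
Bottom is strictly dominated by Top, so Player 1 never plays it.
On the remaining 2×2 (Top, Middle vs Left, Right):
Let Player 1 play Top with probability p. Expected payoff against Left: (-6)p + 7(1−p) = −13p + 7; against Right: 1p + (-5)(1−p) = 6p − 5.
Setting these equal: −13p + 7 = 6p − 5 ⇒ −19p = -12 ⇒ p = 12/19, and the value is (-13)·(12/19) + 7 = -23/19.
For Player 2: with q = P(Left), equating Top's and Middle's payoffs gives −7q + 1 = 12q − 5 ⇒ q = 6/19.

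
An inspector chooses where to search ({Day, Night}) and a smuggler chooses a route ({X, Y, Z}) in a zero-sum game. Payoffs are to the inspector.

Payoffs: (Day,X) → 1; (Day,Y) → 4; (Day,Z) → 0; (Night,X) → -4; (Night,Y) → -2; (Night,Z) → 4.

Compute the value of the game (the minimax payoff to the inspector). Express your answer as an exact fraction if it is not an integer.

4/9

Row minima: Day → 0, Night → -4; maximin = 0.
Column maxima: X → 1, Y → 4, Z → 4; minimax = 1.
0 ≠ 1, so there is no saddle point; optimal play is mixed.
Y is strictly dominated by X (it gives the inspector strictly more in every row), so the smuggler never plays it.
On the remaining 2×2 (Day, Night vs X, Z):
Let the inspector play Day with probability p. Expected payoff against X: 1p + (-4)(1−p) = 5p − 4; against Z: 0p + 4(1−p) = −4p + 4.
Setting these equal: 5p − 4 = −4p + 4 ⇒ 9p = 8 ⇒ p = 8/9, and the value is (5)·(8/9) − 4 = 4/9.
For the smuggler: with q = P(X), equating Day's and Night's payoffs gives q = −8q + 4 ⇒ q = 4/9.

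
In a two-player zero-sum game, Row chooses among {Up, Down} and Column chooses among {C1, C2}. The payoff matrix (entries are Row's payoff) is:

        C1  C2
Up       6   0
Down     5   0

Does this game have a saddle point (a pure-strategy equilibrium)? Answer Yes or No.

Row minima: Up → 0, Down → 0; maximin = 0.
Column maxima: C1 → 6, C2 → 0; minimax = 0.
maximin = minimax = 0, so a saddle point exists.

Yes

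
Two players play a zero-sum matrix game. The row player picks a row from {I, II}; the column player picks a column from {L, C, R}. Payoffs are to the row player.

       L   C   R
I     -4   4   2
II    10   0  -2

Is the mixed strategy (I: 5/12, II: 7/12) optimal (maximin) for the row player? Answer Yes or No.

Against L this mix gives (5/12)·(-4) + (7/12)·10 = 25/6.
Against C this mix gives (5/12)·4 + (7/12)·0 = 5/3.
Against R this mix gives (5/12)·2 + (7/12)·(-2) = -1/3.
The column player will play R, holding the row player to -1/3. Shifting weight toward the row that does better against R would raise this floor (the equalizing mix achieves 2/3 against both R and L), so the proposed strategy is not optimal.

No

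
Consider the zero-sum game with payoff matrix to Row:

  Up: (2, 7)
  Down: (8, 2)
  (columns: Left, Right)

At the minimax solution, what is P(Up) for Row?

Row minima: Up → 2, Down → 2; maximin = 2.
Column maxima: Left → 8, Right → 7; minimax = 7.
2 ≠ 7, so there is no saddle point; optimal play is mixed.
Let Row play Up with probability p. Expected payoff against Left: 2p + 8(1−p) = −6p + 8; against Right: 7p + 2(1−p) = 5p + 2.
Setting these equal: −6p + 8 = 5p + 2 ⇒ −11p = -6 ⇒ p = 6/11, and the value is (-6)·(6/11) + 8 = 52/11.
For Column: with q = P(Left), equating Up's and Down's payoffs gives −5q + 7 = 6q + 2 ⇒ q = 5/11.

6/11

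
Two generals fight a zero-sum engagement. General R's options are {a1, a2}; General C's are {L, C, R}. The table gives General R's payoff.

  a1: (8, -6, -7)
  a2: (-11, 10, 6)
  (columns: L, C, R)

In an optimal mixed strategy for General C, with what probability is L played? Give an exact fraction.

Row minima: a1 → -7, a2 → -11; maximin = -7.
Column maxima: L → 8, C → 10, R → 6; minimax = 6.
-7 ≠ 6, so there is no saddle point; optimal play is mixed.
C is strictly dominated by R (it gives General R strictly more in every row), so General C never plays it.
On the remaining 2×2 (a1, a2 vs L, R):
Let General R play a1 with probability p. Expected payoff against L: 8p + (-11)(1−p) = 19p − 11; against R: (-7)p + 6(1−p) = −13p + 6.
Setting these equal: 19p − 11 = −13p + 6 ⇒ 32p = 17 ⇒ p = 17/32, and the value is (19)·(17/32) − 11 = -29/32.
For General C: with q = P(L), equating a1's and a2's payoffs gives 15q − 7 = −17q + 6 ⇒ q = 13/32.

13/32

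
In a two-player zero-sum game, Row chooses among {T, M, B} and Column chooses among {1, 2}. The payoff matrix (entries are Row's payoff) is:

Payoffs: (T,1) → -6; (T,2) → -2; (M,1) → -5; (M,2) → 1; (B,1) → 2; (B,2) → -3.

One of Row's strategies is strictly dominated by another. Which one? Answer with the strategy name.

T

M gives a strictly higher payoff than T against every column: -5 > -6, 1 > -2.
So T is strictly dominated and Row never plays it.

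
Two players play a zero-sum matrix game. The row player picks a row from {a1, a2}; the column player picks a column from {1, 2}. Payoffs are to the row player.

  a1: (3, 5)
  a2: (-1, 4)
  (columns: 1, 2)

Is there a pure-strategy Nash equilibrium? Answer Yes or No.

Row minima: a1 → 3, a2 → -1; maximin = 3.
Column maxima: 1 → 3, 2 → 5; minimax = 3.
maximin = minimax = 3, so a saddle point exists.

Yes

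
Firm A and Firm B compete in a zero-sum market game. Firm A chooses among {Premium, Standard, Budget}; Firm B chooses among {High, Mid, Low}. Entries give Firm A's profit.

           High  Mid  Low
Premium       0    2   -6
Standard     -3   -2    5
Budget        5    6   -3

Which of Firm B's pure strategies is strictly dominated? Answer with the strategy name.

High holds Firm A's payoff strictly below Mid in every row: 0 < 2, -3 < -2, 5 < 6.
So Mid is strictly dominated for Firm B.

Mid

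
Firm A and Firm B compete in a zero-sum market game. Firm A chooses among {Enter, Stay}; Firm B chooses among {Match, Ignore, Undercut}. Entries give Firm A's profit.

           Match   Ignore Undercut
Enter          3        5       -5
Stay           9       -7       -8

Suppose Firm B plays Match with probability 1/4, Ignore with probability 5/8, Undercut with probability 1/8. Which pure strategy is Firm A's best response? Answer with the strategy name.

Enter

Expected payoff of Enter: (1/4)·3 + (5/8)·5 + (1/8)·(-5) = 13/4.
Expected payoff of Stay: (1/4)·9 + (5/8)·(-7) + (1/8)·(-8) = -25/8.
The largest is 13/4, so Firm A's best response is Enter.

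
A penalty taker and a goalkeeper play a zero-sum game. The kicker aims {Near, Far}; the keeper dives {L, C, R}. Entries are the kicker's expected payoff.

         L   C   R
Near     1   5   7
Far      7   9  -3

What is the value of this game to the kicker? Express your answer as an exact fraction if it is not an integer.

Row minima: Near → 1, Far → -3; maximin = 1.
Column maxima: L → 7, C → 9, R → 7; minimax = 7.
1 ≠ 7, so there is no saddle point; optimal play is mixed.
C is strictly dominated by L (it gives the kicker strictly more in every row), so the keeper never plays it.
On the remaining 2×2 (Near, Far vs L, R):
Let the kicker play Near with probability p. Expected payoff against L: 1p + 7(1−p) = −6p + 7; against R: 7p + (-3)(1−p) = 10p − 3.
Setting these equal: −6p + 7 = 10p − 3 ⇒ −16p = -10 ⇒ p = 5/8, and the value is (-6)·(5/8) + 7 = 13/4.
For the keeper: with q = P(L), equating Near's and Far's payoffs gives −6q + 7 = 10q − 3 ⇒ q = 5/8.

13/4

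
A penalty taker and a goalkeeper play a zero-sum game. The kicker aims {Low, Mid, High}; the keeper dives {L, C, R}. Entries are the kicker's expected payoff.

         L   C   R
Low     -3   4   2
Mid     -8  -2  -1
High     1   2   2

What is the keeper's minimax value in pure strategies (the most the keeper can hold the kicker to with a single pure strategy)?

Column maxima: L → 1, C → 4, R → 2.
The smallest of these is 1.

1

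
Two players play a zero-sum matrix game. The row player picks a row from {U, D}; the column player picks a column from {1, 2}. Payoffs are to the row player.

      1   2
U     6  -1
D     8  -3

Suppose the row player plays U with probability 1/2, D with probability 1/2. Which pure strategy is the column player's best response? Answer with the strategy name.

2

If the column player plays 1, the row player's expected payoff is (1/2)·6 + (1/2)·8 = 7.
If the column player plays 2, the row player's expected payoff is (1/2)·(-1) + (1/2)·(-3) = -2.
The column player minimizes the row player's payoff; the smallest is -2, so the best response is 2.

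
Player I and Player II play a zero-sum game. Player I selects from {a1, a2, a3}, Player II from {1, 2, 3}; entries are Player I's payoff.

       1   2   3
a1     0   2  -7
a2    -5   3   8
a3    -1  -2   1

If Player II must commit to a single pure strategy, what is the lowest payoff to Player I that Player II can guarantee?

0

Column maxima: 1 → 0, 2 → 3, 3 → 8.
The smallest of these is 0.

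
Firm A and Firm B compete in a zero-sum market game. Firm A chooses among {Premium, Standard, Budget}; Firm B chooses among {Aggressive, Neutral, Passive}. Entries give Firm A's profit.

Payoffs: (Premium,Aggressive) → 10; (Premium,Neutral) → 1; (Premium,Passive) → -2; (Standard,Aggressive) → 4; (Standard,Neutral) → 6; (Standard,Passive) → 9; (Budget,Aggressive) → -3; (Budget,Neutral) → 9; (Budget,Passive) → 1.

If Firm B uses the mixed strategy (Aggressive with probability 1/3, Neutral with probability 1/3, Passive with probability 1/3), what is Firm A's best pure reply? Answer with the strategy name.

Expected payoff of Premium: (1/3)·10 + (1/3)·1 + (1/3)·(-2) = 3.
Expected payoff of Standard: (1/3)·4 + (1/3)·6 + (1/3)·9 = 19/3.
Expected payoff of Budget: (1/3)·(-3) + (1/3)·9 + (1/3)·1 = 7/3.
The largest is 19/3, so Firm A's best response is Standard.

Standard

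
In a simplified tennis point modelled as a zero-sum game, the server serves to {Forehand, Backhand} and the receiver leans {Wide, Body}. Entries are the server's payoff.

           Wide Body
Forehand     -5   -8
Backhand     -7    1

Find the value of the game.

-61/11

Row minima: Forehand → -8, Backhand → -7; maximin = -7.
Column maxima: Wide → -5, Body → 1; minimax = -5.
-7 ≠ -5, so there is no saddle point; optimal play is mixed.
Let the server play Forehand with probability p. Expected payoff against Wide: (-5)p + (-7)(1−p) = 2p − 7; against Body: (-8)p + 1(1−p) = −9p + 1.
Setting these equal: 2p − 7 = −9p + 1 ⇒ 11p = 8 ⇒ p = 8/11, and the value is (2)·(8/11) − 7 = -61/11.
For the receiver: with q = P(Wide), equating Forehand's and Backhand's payoffs gives 3q − 8 = −8q + 1 ⇒ q = 9/11.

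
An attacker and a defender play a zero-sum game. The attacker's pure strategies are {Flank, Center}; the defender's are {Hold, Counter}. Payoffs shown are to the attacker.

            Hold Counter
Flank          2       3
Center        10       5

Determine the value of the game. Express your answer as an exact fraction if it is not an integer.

Row minima: Flank → 2, Center → 5; maximin = 5.
Column maxima: Hold → 10, Counter → 5; minimax = 5.
Since maximin = minimax = 5, there is a saddle point and the value is 5.

5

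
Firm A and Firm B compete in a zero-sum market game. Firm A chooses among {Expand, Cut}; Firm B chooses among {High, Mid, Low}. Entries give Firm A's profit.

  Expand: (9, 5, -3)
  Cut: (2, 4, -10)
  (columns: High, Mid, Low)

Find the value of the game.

Row minima: Expand → -3, Cut → -10; maximin = -3.
Column maxima: High → 9, Mid → 5, Low → -3; minimax = -3.
Since maximin = minimax = -3, there is a saddle point and the value is -3.

-3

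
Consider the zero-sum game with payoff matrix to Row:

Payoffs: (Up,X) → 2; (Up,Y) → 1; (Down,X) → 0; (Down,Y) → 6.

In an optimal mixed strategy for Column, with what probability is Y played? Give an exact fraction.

2/7

Row minima: Up → 1, Down → 0; maximin = 1.
Column maxima: X → 2, Y → 6; minimax = 2.
1 ≠ 2, so there is no saddle point; optimal play is mixed.
Let Row play Up with probability p. Expected payoff against X: 2p + 0(1−p) = 2p; against Y: 1p + 6(1−p) = −5p + 6.
Setting these equal: 2p = −5p + 6 ⇒ 7p = 6 ⇒ p = 6/7, and the value is (2)·(6/7) = 12/7.
For Column: with q = P(X), equating Up's and Down's payoffs gives q + 1 = −6q + 6 ⇒ q = 5/7.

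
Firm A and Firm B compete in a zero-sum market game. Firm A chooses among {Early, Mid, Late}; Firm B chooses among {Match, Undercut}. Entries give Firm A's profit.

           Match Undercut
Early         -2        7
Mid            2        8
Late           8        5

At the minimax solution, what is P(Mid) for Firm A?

Row minima: Early → -2, Mid → 2, Late → 5; maximin = 5.
Column maxima: Match → 8, Undercut → 8; minimax = 8.
5 ≠ 8, so there is no saddle point; optimal play is mixed.
Early is strictly dominated by Mid, so Firm A never plays it.
On the remaining 2×2 (Mid, Late vs Match, Undercut):
Let Firm A play Mid with probability p. Expected payoff against Match: 2p + 8(1−p) = −6p + 8; against Undercut: 8p + 5(1−p) = 3p + 5.
Setting these equal: −6p + 8 = 3p + 5 ⇒ −9p = -3 ⇒ p = 1/3, and the value is (-6)·(1/3) + 8 = 6.
For Firm B: with q = P(Match), equating Mid's and Late's payoffs gives −6q + 8 = 3q + 5 ⇒ q = 1/3.

1/3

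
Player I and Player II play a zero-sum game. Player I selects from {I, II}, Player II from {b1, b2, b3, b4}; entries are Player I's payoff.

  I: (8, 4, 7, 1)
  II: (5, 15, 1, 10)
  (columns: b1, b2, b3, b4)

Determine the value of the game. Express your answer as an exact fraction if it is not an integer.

Row minima: I → 1, II → 1; maximin = 1.
Column maxima: b1 → 8, b2 → 15, b3 → 7, b4 → 10; minimax = 7.
1 ≠ 7, so there is no saddle point; optimal play is mixed.
b1 is strictly dominated by b3 (it gives Player I strictly more in every row), so Player II never plays it.
b2 is strictly dominated by b4 (it gives Player I strictly more in every row), so Player II never plays it.
On the remaining 2×2 (I, II vs b3, b4):
Let Player I play I with probability p. Expected payoff against b3: 7p + 1(1−p) = 6p + 1; against b4: 1p + 10(1−p) = −9p + 10.
Setting these equal: 6p + 1 = −9p + 10 ⇒ 15p = 9 ⇒ p = 3/5, and the value is (6)·(3/5) + 1 = 23/5.
For Player II: with q = P(b3), equating I's and II's payoffs gives 6q + 1 = −9q + 10 ⇒ q = 3/5.

23/5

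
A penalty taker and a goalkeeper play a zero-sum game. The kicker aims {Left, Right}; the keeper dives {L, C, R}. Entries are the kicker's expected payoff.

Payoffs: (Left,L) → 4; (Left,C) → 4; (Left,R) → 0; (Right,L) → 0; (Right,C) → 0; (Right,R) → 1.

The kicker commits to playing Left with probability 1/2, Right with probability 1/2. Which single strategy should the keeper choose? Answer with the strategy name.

If the keeper plays L, the kicker's expected payoff is (1/2)·4 + (1/2)·0 = 2.
If the keeper plays C, the kicker's expected payoff is (1/2)·4 + (1/2)·0 = 2.
If the keeper plays R, the kicker's expected payoff is (1/2)·0 + (1/2)·1 = 1/2.
The keeper minimizes the kicker's payoff; the smallest is 1/2, so the best response is R.

R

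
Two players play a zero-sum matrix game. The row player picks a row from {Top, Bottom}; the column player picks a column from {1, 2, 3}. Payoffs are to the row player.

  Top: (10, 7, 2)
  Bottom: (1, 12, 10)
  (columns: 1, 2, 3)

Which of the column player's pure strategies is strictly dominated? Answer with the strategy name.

2

3 holds the row player's payoff strictly below 2 in every row: 2 < 7, 10 < 12.
So 2 is strictly dominated for the column player.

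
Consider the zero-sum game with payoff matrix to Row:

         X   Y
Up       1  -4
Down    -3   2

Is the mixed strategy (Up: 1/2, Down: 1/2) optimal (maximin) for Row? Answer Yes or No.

Against X this mix gives (1/2)·1 + (1/2)·(-3) = -1.
Against Y this mix gives (1/2)·(-4) + (1/2)·2 = -1.
All of Column's active replies (X, Y) yield -1, and no column does worse for Row. The mix makes Column indifferent and guarantees -1, so it is optimal.

Yes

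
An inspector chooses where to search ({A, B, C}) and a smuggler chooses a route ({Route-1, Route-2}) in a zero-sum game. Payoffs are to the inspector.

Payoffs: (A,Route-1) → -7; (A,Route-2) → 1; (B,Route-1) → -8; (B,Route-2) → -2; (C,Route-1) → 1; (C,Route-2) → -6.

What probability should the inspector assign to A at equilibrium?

7/15

Row minima: A → -7, B → -8, C → -6; maximin = -6.
Column maxima: Route-1 → 1, Route-2 → 1; minimax = 1.
-6 ≠ 1, so there is no saddle point; optimal play is mixed.
B is strictly dominated by A, so the inspector never plays it.
On the remaining 2×2 (A, C vs Route-1, Route-2):
Let the inspector play A with probability p. Expected payoff against Route-1: (-7)p + 1(1−p) = −8p + 1; against Route-2: 1p + (-6)(1−p) = 7p − 6.
Setting these equal: −8p + 1 = 7p − 6 ⇒ −15p = -7 ⇒ p = 7/15, and the value is (-8)·(7/15) + 1 = -41/15.
For the smuggler: with q = P(Route-1), equating A's and C's payoffs gives −8q + 1 = 7q − 6 ⇒ q = 7/15.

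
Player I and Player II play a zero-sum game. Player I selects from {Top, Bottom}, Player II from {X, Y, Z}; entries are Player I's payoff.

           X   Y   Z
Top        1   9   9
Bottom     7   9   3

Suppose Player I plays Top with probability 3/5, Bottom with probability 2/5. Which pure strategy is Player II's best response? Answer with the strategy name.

If Player II plays X, Player I's expected payoff is (3/5)·1 + (2/5)·7 = 17/5.
If Player II plays Y, Player I's expected payoff is (3/5)·9 + (2/5)·9 = 9.
If Player II plays Z, Player I's expected payoff is (3/5)·9 + (2/5)·3 = 33/5.
Player II minimizes Player I's payoff; the smallest is 17/5, so the best response is X.

X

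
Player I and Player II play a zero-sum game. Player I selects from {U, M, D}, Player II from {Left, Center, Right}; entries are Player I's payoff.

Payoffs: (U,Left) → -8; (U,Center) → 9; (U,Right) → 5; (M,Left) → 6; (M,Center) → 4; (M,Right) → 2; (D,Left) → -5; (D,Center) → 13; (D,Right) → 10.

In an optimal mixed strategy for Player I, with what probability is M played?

Row minima: U → -8, M → 2, D → -5; maximin = 2.
Column maxima: Left → 6, Center → 13, Right → 10; minimax = 6.
2 ≠ 6, so there is no saddle point; optimal play is mixed.
U is strictly dominated by D, so Player I never plays it.
Center is strictly dominated by Right (it gives Player I strictly more in every row), so Player II never plays it.
On the remaining 2×2 (M, D vs Left, Right):
Let Player I play M with probability p. Expected payoff against Left: 6p + (-5)(1−p) = 11p − 5; against Right: 2p + 10(1−p) = −8p + 10.
Setting these equal: 11p − 5 = −8p + 10 ⇒ 19p = 15 ⇒ p = 15/19, and the value is (11)·(15/19) − 5 = 70/19.
For Player II: with q = P(Left), equating M's and D's payoffs gives 4q + 2 = −15q + 10 ⇒ q = 8/19.

15/19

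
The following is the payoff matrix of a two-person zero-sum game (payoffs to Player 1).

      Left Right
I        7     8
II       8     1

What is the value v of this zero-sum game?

Row minima: I → 7, II → 1; maximin = 7.
Column maxima: Left → 8, Right → 8; minimax = 8.
7 ≠ 8, so there is no saddle point; optimal play is mixed.
Let Player 1 play I with probability p. Expected payoff against Left: 7p + 8(1−p) = −p + 8; against Right: 8p + 1(1−p) = 7p + 1.
Setting these equal: −p + 8 = 7p + 1 ⇒ −8p = -7 ⇒ p = 7/8, and the value is (-1)·(7/8) + 8 = 57/8.
For Player 2: with q = P(Left), equating I's and II's payoffs gives −q + 8 = 7q + 1 ⇒ q = 7/8.

57/8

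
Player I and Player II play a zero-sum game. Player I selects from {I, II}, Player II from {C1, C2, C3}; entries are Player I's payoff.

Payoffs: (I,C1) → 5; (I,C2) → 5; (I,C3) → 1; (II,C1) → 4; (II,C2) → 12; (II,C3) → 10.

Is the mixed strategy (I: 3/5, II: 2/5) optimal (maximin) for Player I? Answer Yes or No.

Yes

Against C1 this mix gives (3/5)·5 + (2/5)·4 = 23/5.
Against C2 this mix gives (3/5)·5 + (2/5)·12 = 39/5.
Against C3 this mix gives (3/5)·1 + (2/5)·10 = 23/5.
All of Player II's active replies (C1, C3) yield 23/5, and no column does worse for Player I. The mix makes Player II indifferent and guarantees 23/5, so it is optimal.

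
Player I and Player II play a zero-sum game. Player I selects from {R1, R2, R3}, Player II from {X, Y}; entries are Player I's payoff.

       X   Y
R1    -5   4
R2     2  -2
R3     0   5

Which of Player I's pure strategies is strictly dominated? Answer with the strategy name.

R1

R3 gives a strictly higher payoff than R1 against every column: 0 > -5, 5 > 4.
So R1 is strictly dominated and Player I never plays it.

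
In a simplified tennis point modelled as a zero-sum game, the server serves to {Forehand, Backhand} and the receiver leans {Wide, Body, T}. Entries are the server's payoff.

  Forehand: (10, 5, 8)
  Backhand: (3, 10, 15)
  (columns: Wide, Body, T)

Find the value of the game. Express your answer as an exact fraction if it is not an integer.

85/12

Row minima: Forehand → 5, Backhand → 3; maximin = 5.
Column maxima: Wide → 10, Body → 10, T → 15; minimax = 10.
5 ≠ 10, so there is no saddle point; optimal play is mixed.
T is strictly dominated by Body (it gives the server strictly more in every row), so the receiver never plays it.
On the remaining 2×2 (Forehand, Backhand vs Wide, Body):
Let the server play Forehand with probability p. Expected payoff against Wide: 10p + 3(1−p) = 7p + 3; against Body: 5p + 10(1−p) = −5p + 10.
Setting these equal: 7p + 3 = −5p + 10 ⇒ 12p = 7 ⇒ p = 7/12, and the value is (7)·(7/12) + 3 = 85/12.
For the receiver: with q = P(Wide), equating Forehand's and Backhand's payoffs gives 5q + 5 = −7q + 10 ⇒ q = 5/12.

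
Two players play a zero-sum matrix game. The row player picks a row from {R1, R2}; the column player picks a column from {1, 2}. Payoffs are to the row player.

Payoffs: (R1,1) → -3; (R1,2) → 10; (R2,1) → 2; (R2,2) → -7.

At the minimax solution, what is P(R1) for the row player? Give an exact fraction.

9/22

Row minima: R1 → -3, R2 → -7; maximin = -3.
Column maxima: 1 → 2, 2 → 10; minimax = 2.
-3 ≠ 2, so there is no saddle point; optimal play is mixed.
Let the row player play R1 with probability p. Expected payoff against 1: (-3)p + 2(1−p) = −5p + 2; against 2: 10p + (-7)(1−p) = 17p − 7.
Setting these equal: −5p + 2 = 17p − 7 ⇒ −22p = -9 ⇒ p = 9/22, and the value is (-5)·(9/22) + 2 = -1/22.
For the column player: with q = P(1), equating R1's and R2's payoffs gives −13q + 10 = 9q − 7 ⇒ q = 17/22.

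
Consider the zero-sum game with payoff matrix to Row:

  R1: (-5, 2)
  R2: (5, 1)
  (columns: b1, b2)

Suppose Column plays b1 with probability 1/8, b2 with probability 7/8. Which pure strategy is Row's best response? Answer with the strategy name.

R2

Expected payoff of R1: (1/8)·(-5) + (7/8)·2 = 9/8.
Expected payoff of R2: (1/8)·5 + (7/8)·1 = 3/2.
The largest is 3/2, so Row's best response is R2.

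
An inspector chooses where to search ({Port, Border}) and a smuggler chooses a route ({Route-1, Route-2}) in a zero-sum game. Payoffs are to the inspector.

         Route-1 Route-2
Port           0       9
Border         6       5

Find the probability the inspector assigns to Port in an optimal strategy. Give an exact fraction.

Row minima: Port → 0, Border → 5; maximin = 5.
Column maxima: Route-1 → 6, Route-2 → 9; minimax = 6.
5 ≠ 6, so there is no saddle point; optimal play is mixed.
Let the inspector play Port with probability p. Expected payoff against Route-1: 0p + 6(1−p) = −6p + 6; against Route-2: 9p + 5(1−p) = 4p + 5.
Setting these equal: −6p + 6 = 4p + 5 ⇒ −10p = -1 ⇒ p = 1/10, and the value is (-6)·(1/10) + 6 = 27/5.
For the smuggler: with q = P(Route-1), equating Port's and Border's payoffs gives −9q + 9 = q + 5 ⇒ q = 2/5.

1/10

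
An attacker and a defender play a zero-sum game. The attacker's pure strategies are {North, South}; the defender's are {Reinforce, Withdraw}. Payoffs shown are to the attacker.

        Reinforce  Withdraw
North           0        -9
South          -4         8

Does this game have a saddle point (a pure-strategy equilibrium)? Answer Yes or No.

Row minima: North → -9, South → -4; maximin = -4.
Column maxima: Reinforce → 0, Withdraw → 8; minimax = 0.
-4 ≠ 0, so no pure-strategy equilibrium exists.

No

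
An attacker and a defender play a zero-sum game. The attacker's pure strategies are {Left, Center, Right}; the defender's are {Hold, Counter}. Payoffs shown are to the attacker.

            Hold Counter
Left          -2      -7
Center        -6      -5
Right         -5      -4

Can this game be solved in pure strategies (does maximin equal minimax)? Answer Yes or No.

Row minima: Left → -7, Center → -6, Right → -5; maximin = -5.
Column maxima: Hold → -2, Counter → -4; minimax = -4.
-5 ≠ -4, so no pure-strategy equilibrium exists.

No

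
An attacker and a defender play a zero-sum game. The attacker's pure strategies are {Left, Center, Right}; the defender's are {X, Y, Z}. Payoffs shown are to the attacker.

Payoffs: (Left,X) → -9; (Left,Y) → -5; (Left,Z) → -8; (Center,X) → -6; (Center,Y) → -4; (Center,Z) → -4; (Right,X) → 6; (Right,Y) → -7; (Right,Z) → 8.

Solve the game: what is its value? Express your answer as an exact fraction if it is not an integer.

-22/5

Row minima: Left → -9, Center → -6, Right → -7; maximin = -6.
Column maxima: X → 6, Y → -4, Z → 8; minimax = -4.
-6 ≠ -4, so there is no saddle point; optimal play is mixed.
Left is strictly dominated by Center, so the attacker never plays it.
Z is strictly dominated by X (it gives the attacker strictly more in every row), so the defender never plays it.
On the remaining 2×2 (Center, Right vs X, Y):
Let the attacker play Center with probability p. Expected payoff against X: (-6)p + 6(1−p) = −12p + 6; against Y: (-4)p + (-7)(1−p) = 3p − 7.
Setting these equal: −12p + 6 = 3p − 7 ⇒ −15p = -13 ⇒ p = 13/15, and the value is (-12)·(13/15) + 6 = -22/5.
For the defender: with q = P(X), equating Center's and Right's payoffs gives −2q − 4 = 13q − 7 ⇒ q = 1/5.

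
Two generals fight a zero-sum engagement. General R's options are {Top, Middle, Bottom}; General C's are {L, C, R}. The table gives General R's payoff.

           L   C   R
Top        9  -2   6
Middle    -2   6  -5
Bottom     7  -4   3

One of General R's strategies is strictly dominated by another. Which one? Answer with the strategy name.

Top gives a strictly higher payoff than Bottom against every column: 9 > 7, -2 > -4, 6 > 3.
So Bottom is strictly dominated and General R never plays it.

Bottom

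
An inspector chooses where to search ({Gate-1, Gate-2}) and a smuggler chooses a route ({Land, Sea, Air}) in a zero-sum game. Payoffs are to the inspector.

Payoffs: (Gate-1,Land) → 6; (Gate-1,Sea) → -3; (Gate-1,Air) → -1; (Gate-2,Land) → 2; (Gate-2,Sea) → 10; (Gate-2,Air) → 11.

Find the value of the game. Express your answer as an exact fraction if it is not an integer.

Row minima: Gate-1 → -3, Gate-2 → 2; maximin = 2.
Column maxima: Land → 6, Sea → 10, Air → 11; minimax = 6.
2 ≠ 6, so there is no saddle point; optimal play is mixed.
Air is strictly dominated by Sea (it gives the inspector strictly more in every row), so the smuggler never plays it.
On the remaining 2×2 (Gate-1, Gate-2 vs Land, Sea):
Let the inspector play Gate-1 with probability p. Expected payoff against Land: 6p + 2(1−p) = 4p + 2; against Sea: (-3)p + 10(1−p) = −13p + 10.
Setting these equal: 4p + 2 = −13p + 10 ⇒ 17p = 8 ⇒ p = 8/17, and the value is (4)·(8/17) + 2 = 66/17.
For the smuggler: with q = P(Land), equating Gate-1's and Gate-2's payoffs gives 9q − 3 = −8q + 10 ⇒ q = 13/17.

66/17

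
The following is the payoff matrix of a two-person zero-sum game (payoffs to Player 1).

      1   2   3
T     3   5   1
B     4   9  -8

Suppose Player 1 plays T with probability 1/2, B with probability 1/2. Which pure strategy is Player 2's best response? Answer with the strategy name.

If Player 2 plays 1, Player 1's expected payoff is (1/2)·3 + (1/2)·4 = 7/2.
If Player 2 plays 2, Player 1's expected payoff is (1/2)·5 + (1/2)·9 = 7.
If Player 2 plays 3, Player 1's expected payoff is (1/2)·1 + (1/2)·(-8) = -7/2.
Player 2 minimizes Player 1's payoff; the smallest is -7/2, so the best response is 3.

3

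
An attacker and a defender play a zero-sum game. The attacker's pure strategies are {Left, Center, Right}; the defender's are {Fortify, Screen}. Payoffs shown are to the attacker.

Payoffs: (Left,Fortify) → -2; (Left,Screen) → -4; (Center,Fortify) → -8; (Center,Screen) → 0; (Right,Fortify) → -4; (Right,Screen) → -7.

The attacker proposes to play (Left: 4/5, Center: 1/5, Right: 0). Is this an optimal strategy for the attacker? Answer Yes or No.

Against Fortify this mix gives (4/5)·(-2) + (1/5)·(-8) = -16/5.
Against Screen this mix gives (4/5)·(-4) + (1/5)·0 = -16/5.
All of the defender's active replies (Fortify, Screen) yield -16/5, and no column does worse for the attacker. The mix makes the defender indifferent and guarantees -16/5, so it is optimal.

Yes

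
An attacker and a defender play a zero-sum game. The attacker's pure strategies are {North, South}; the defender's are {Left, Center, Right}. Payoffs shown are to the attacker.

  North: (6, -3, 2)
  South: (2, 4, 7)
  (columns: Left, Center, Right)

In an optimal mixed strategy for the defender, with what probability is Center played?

4/11

Row minima: North → -3, South → 2; maximin = 2.
Column maxima: Left → 6, Center → 4, Right → 7; minimax = 4.
2 ≠ 4, so there is no saddle point; optimal play is mixed.
Right is strictly dominated by Center (it gives the attacker strictly more in every row), so the defender never plays it.
On the remaining 2×2 (North, South vs Left, Center):
Let the attacker play North with probability p. Expected payoff against Left: 6p + 2(1−p) = 4p + 2; against Center: (-3)p + 4(1−p) = −7p + 4.
Setting these equal: 4p + 2 = −7p + 4 ⇒ 11p = 2 ⇒ p = 2/11, and the value is (4)·(2/11) + 2 = 30/11.
For the defender: with q = P(Left), equating North's and South's payoffs gives 9q − 3 = −2q + 4 ⇒ q = 7/11.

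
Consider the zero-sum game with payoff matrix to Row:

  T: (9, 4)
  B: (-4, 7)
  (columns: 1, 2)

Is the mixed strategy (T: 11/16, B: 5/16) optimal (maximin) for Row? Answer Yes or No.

Yes

Against 1 this mix gives (11/16)·9 + (5/16)·(-4) = 79/16.
Against 2 this mix gives (11/16)·4 + (5/16)·7 = 79/16.
All of Column's active replies (1, 2) yield 79/16, and no column does worse for Row. The mix makes Column indifferent and guarantees 79/16, so it is optimal.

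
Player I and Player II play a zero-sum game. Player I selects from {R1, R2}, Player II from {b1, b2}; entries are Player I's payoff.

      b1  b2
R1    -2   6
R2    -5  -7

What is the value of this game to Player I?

Row minima: R1 → -2, R2 → -7; maximin = -2.
Column maxima: b1 → -2, b2 → 6; minimax = -2.
Since maximin = minimax = -2, there is a saddle point and the value is -2.

-2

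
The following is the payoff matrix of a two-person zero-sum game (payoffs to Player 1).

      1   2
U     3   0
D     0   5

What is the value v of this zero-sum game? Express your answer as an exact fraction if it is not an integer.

15/8

Row minima: U → 0, D → 0; maximin = 0.
Column maxima: 1 → 3, 2 → 5; minimax = 3.
0 ≠ 3, so there is no saddle point; optimal play is mixed.
Let Player 1 play U with probability p. Expected payoff against 1: 3p + 0(1−p) = 3p; against 2: 0p + 5(1−p) = −5p + 5.
Setting these equal: 3p = −5p + 5 ⇒ 8p = 5 ⇒ p = 5/8, and the value is (3)·(5/8) = 15/8.
For Player 2: with q = P(1), equating U's and D's payoffs gives 3q = −5q + 5 ⇒ q = 5/8.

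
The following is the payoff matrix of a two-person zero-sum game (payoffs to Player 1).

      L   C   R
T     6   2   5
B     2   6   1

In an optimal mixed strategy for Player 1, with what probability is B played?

Row minima: T → 2, B → 1; maximin = 2.
Column maxima: L → 6, C → 6, R → 5; minimax = 5.
2 ≠ 5, so there is no saddle point; optimal play is mixed.
L is strictly dominated by R (it gives Player 1 strictly more in every row), so Player 2 never plays it.
On the remaining 2×2 (T, B vs C, R):
Let Player 1 play T with probability p. Expected payoff against C: 2p + 6(1−p) = −4p + 6; against R: 5p + 1(1−p) = 4p + 1.
Setting these equal: −4p + 6 = 4p + 1 ⇒ −8p = -5 ⇒ p = 5/8, and the value is (-4)·(5/8) + 6 = 7/2.
For Player 2: with q = P(C), equating T's and B's payoffs gives −3q + 5 = 5q + 1 ⇒ q = 1/2.

3/8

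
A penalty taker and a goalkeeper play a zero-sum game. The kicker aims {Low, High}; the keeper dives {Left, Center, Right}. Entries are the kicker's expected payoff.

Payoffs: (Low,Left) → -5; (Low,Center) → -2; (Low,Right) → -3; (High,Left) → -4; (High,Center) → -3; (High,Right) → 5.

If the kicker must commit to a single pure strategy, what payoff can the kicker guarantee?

-4

Row minima: Low → -5, High → -4.
The best of these is -4.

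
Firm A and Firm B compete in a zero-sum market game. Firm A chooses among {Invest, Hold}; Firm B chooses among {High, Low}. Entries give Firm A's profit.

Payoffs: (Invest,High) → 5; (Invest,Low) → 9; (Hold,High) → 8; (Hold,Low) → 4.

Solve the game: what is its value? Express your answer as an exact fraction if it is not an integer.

Row minima: Invest → 5, Hold → 4; maximin = 5.
Column maxima: High → 8, Low → 9; minimax = 8.
5 ≠ 8, so there is no saddle point; optimal play is mixed.
Let Firm A play Invest with probability p. Expected payoff against High: 5p + 8(1−p) = −3p + 8; against Low: 9p + 4(1−p) = 5p + 4.
Setting these equal: −3p + 8 = 5p + 4 ⇒ −8p = -4 ⇒ p = 1/2, and the value is (-3)·(1/2) + 8 = 13/2.
For Firm B: with q = P(High), equating Invest's and Hold's payoffs gives −4q + 9 = 4q + 4 ⇒ q = 5/8.

13/2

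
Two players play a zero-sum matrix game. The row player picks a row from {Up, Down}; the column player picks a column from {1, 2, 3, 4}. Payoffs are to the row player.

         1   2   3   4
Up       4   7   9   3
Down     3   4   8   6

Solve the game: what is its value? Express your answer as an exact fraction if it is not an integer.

Row minima: Up → 3, Down → 3; maximin = 3.
Column maxima: 1 → 4, 2 → 7, 3 → 9, 4 → 6; minimax = 4.
3 ≠ 4, so there is no saddle point; optimal play is mixed.
2 is strictly dominated by 1 (it gives the row player strictly more in every row), so the column player never plays it.
3 is strictly dominated by 1 (it gives the row player strictly more in every row), so the column player never plays it.
On the remaining 2×2 (Up, Down vs 1, 4):
Let the row player play Up with probability p. Expected payoff against 1: 4p + 3(1−p) = p + 3; against 4: 3p + 6(1−p) = −3p + 6.
Setting these equal: p + 3 = −3p + 6 ⇒ 4p = 3 ⇒ p = 3/4, and the value is (1)·(3/4) + 3 = 15/4.
For the column player: with q = P(1), equating Up's and Down's payoffs gives q + 3 = −3q + 6 ⇒ q = 3/4.

15/4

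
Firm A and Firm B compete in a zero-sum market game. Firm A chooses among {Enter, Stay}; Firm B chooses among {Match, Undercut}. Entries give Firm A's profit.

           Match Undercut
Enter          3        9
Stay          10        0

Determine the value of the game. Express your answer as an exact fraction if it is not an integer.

Row minima: Enter → 3, Stay → 0; maximin = 3.
Column maxima: Match → 10, Undercut → 9; minimax = 9.
3 ≠ 9, so there is no saddle point; optimal play is mixed.
Let Firm A play Enter with probability p. Expected payoff against Match: 3p + 10(1−p) = −7p + 10; against Undercut: 9p + 0(1−p) = 9p.
Setting these equal: −7p + 10 = 9p ⇒ −16p = -10 ⇒ p = 5/8, and the value is (-7)·(5/8) + 10 = 45/8.
For Firm B: with q = P(Match), equating Enter's and Stay's payoffs gives −6q + 9 = 10q ⇒ q = 9/16.

45/8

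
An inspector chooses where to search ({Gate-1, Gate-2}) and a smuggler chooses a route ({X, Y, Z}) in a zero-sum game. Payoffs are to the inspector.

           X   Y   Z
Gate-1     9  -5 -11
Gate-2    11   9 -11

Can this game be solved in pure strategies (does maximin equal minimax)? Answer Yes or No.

Yes

Row minima: Gate-1 → -11, Gate-2 → -11; maximin = -11.
Column maxima: X → 11, Y → 9, Z → -11; minimax = -11.
maximin = minimax = -11, so a saddle point exists.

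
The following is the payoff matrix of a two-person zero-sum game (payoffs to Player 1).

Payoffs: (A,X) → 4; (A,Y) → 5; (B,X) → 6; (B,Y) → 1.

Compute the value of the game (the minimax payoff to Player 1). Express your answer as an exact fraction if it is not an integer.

13/3

Row minima: A → 4, B → 1; maximin = 4.
Column maxima: X → 6, Y → 5; minimax = 5.
4 ≠ 5, so there is no saddle point; optimal play is mixed.
Let Player 1 play A with probability p. Expected payoff against X: 4p + 6(1−p) = −2p + 6; against Y: 5p + 1(1−p) = 4p + 1.
Setting these equal: −2p + 6 = 4p + 1 ⇒ −6p = -5 ⇒ p = 5/6, and the value is (-2)·(5/6) + 6 = 13/3.
For Player 2: with q = P(X), equating A's and B's payoffs gives −q + 5 = 5q + 1 ⇒ q = 2/3.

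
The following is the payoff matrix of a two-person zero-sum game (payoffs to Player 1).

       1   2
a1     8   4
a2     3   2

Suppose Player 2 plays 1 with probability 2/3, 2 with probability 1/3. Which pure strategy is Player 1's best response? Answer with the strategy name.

Expected payoff of a1: (2/3)·8 + (1/3)·4 = 20/3.
Expected payoff of a2: (2/3)·3 + (1/3)·2 = 8/3.
The largest is 20/3, so Player 1's best response is a1.

a1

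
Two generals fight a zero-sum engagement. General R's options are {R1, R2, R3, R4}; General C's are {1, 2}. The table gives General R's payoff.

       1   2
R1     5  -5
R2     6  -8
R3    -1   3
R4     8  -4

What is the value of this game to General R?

Row minima: R1 → -5, R2 → -8, R3 → -1, R4 → -4; maximin = -1.
Column maxima: 1 → 8, 2 → 3; minimax = 3.
-1 ≠ 3, so there is no saddle point; optimal play is mixed.
R1 is strictly dominated by R4, so General R never plays it.
R2 is strictly dominated by R4, so General R never plays it.
On the remaining 2×2 (R3, R4 vs 1, 2):
Let General R play R3 with probability p. Expected payoff against 1: (-1)p + 8(1−p) = −9p + 8; against 2: 3p + (-4)(1−p) = 7p − 4.
Setting these equal: −9p + 8 = 7p − 4 ⇒ −16p = -12 ⇒ p = 3/4, and the value is (-9)·(3/4) + 8 = 5/4.
For General C: with q = P(1), equating R3's and R4's payoffs gives −4q + 3 = 12q − 4 ⇒ q = 7/16.

5/4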